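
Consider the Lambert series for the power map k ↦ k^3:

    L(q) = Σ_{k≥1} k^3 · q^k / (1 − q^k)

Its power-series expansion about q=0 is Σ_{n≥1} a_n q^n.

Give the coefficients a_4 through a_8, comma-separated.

73, 126, 252, 344, 585

n=4: 1·4 2·2 4·1  f→[1+8+64]=73
[q^5] f(5)=125,f(1)=1 ⇒ 126
n=6: 1·6 2·3 3·2 6·1  f→[1+8+27+216]=252
[q^7] f(7)=343,f(1)=1 ⇒ 344
n=8: 1·8 2·4 4·2 8·1  f→[1+8+64+512]=585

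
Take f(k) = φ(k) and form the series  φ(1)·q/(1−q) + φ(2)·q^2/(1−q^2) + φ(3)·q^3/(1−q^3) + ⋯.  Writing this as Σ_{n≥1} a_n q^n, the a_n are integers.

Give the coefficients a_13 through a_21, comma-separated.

q^13  k|13↦φ(k): 1:1 13:12  a_13=13
d|14:{14,7,2,1}  Σφ=6+6+1+1=14
q^15  k|15↦φ(k): 15:8 5:4 3:2 1:1  a_15=15
q^16  k|16↦φ(k): 1:1 2:1 4:2 8:4 16:8  a_16=16
n=17: 1·17 17·1  φ→[1+16]=17
d|18:{18,9,6,3,2,1}  Σφ=6+6+2+2+1+1=18
q^19  k|19↦φ(k): 1:1 19:18  a_19=19
q^20  k|20↦φ(k): 20:8 10:4 5:4 4:2 2:1 1:1  a_20=20
[q^21] φ(21)=12,φ(7)=6,φ(3)=2,φ(1)=1 ⇒ 21

13, 14, 15, 16, 17, 18, 19, 20, 21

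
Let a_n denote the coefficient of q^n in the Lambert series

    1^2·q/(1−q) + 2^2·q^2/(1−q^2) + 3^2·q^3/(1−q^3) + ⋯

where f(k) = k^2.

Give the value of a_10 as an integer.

n=10: 10·1 5·2 2·5 1·10  f→[100+25+4+1]=130

a_10 = 130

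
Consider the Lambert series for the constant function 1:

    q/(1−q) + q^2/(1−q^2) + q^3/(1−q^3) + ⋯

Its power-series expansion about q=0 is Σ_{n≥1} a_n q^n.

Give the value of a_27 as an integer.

[q^27] f(1)=1,f(3)=1,f(9)=1,f(27)=1 ⇒ 4

a_27 = 4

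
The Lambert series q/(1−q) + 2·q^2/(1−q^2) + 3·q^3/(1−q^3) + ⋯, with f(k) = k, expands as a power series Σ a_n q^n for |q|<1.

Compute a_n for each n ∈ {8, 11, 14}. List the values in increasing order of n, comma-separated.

n=8: 1·8 2·4 4·2 8·1  f→[1+2+4+8]=15
d|11:{11,1}  Σf=11+1=12
d|14:{1,2,7,14}  Σf=1+2+7+14=24

15, 12, 24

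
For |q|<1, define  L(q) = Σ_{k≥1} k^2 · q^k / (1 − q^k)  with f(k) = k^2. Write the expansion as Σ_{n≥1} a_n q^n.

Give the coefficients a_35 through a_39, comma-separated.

n=35: 35·1 7·5 5·7 1·35  f→[1225+49+25+1]=1300
q^36  k|36↦f(k): 36:1296 18:324 12:144 9:81 6:36 4:16 3:9 2:4 1:1  a_36=1911
q^37  k|37↦f(k): 1:1 37:1369  a_37=1370
q^38  k|38↦f(k): 38:1444 19:361 2:4 1:1  a_38=1810
d|39:{39,13,3,1}  Σf=1521+169+9+1=1700

1300, 1911, 1370, 1810, 1700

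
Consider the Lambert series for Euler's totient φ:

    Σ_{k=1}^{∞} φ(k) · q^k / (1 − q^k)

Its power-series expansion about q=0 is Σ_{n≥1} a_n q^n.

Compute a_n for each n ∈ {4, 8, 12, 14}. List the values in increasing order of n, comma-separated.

n=4: 1·4 2·2 4·1  φ→[1+1+2]=4
d|8:{1,2,4,8}  Σφ=1+1+2+4=8
d|12:{1,2,3,4,6,12}  Σφ=1+1+2+2+2+4=12
q^14  k|14↦φ(k): 1:1 2:1 7:6 14:6  a_14=14

4, 8, 12, 14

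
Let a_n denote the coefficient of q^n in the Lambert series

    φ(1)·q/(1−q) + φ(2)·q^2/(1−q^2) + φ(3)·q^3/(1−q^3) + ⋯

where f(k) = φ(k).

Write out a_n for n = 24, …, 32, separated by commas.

q^24  k|24↦φ(k): 1:1 2:1 3:2 4:2 6:2 8:4 12:4 24:8  a_24=24
d|25:{1,5,25}  Σφ=1+4+20=25
n=26: 26·1 13·2 2·13 1·26  φ→[12+12+1+1]=26
[q^27] φ(1)=1,φ(3)=2,φ(9)=6,φ(27)=18 ⇒ 27
[q^28] φ(1)=1,φ(2)=1,φ(4)=2,φ(7)=6,φ(14)=6,φ(28)=12 ⇒ 28
n=29: 29·1 1·29  φ→[28+1]=29
q^30  k|30↦φ(k): 1:1 2:1 3:2 5:4 6:2 10:4 15:8 30:8  a_30=30
n=31: 1·31 31·1  φ→[1+30]=31
q^32  k|32↦φ(k): 32:16 16:8 8:4 4:2 2:1 1:1  a_32=32

24, 25, 26, 27, 28, 29, 30, 31, 32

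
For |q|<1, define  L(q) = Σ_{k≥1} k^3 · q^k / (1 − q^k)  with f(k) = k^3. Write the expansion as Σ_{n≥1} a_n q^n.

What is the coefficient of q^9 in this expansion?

a_9 = 757

n=9: 9·1 3·3 1·9  f→[729+27+1]=757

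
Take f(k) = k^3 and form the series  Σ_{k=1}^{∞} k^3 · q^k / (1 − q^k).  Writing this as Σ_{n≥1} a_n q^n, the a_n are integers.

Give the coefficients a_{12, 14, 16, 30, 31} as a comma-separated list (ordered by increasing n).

d|12:{1,2,3,4,6,12}  Σf=1+8+27+64+216+1728=2044
d|14:{1,2,7,14}  Σf=1+8+343+2744=3096
d|16:{1,2,4,8,16}  Σf=1+8+64+512+4096=4681
[q^30] f(1)=1,f(2)=8,f(3)=27,f(5)=125,f(6)=216,f(10)=1000,f(15)=3375,f(30)=27000 ⇒ 31752
n=31: 31·1 1·31  f→[29791+1]=29792

2044, 3096, 4681, 31752, 29792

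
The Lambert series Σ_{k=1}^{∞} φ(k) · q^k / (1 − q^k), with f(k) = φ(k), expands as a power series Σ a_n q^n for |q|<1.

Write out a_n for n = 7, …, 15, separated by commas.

[q^7] φ(7)=6,φ(1)=1 ⇒ 7
n=8: 8·1 4·2 2·4 1·8  φ→[4+2+1+1]=8
n=9: 9·1 3·3 1·9  φ→[6+2+1]=9
n=10: 10·1 5·2 2·5 1·10  φ→[4+4+1+1]=10
[q^11] φ(11)=10,φ(1)=1 ⇒ 11
q^12  k|12↦φ(k): 12:4 6:2 4:2 3:2 2:1 1:1  a_12=12
n=13: 1·13 13·1  φ→[1+12]=13
n=14: 1·14 2·7 7·2 14·1  φ→[1+1+6+6]=14
n=15: 15·1 5·3 3·5 1·15  φ→[8+4+2+1]=15

7, 8, 9, 10, 11, 12, 13, 14, 15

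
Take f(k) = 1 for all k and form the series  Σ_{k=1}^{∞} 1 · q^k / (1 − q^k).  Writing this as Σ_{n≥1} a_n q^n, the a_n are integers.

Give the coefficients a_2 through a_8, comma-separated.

[q^2] f(1)=1,f(2)=1 ⇒ 2
[q^3] f(3)=1,f(1)=1 ⇒ 2
n=4: 4·1 2·2 1·4  f→[1+1+1]=3
q^5  k|5↦f(k): 1:1 5:1  a_5=2
n=6: 1·6 2·3 3·2 6·1  f→[1+1+1+1]=4
[q^7] f(7)=1,f(1)=1 ⇒ 2
n=8: 1·8 2·4 4·2 8·1  f→[1+1+1+1]=4

2, 2, 3, 2, 4, 2, 4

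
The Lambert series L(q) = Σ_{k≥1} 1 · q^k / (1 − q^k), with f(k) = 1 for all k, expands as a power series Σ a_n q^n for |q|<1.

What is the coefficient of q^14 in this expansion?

[q^14] f(14)=1,f(7)=1,f(2)=1,f(1)=1 ⇒ 4

a_14 = 4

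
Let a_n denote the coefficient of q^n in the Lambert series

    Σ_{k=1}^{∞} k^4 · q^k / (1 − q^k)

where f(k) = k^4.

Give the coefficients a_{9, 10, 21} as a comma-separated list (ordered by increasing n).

6643, 10642, 196964

d|9:{1,3,9}  Σf=1+81+6561=6643
n=10: 10·1 5·2 2·5 1·10  f→[10000+625+16+1]=10642
d|21:{21,7,3,1}  Σf=194481+2401+81+1=196964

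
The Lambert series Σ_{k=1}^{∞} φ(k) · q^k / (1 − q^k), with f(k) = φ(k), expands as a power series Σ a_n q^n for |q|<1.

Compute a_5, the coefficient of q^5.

q^5  k|5↦φ(k): 1:1 5:4  a_5=5

a_5 = 5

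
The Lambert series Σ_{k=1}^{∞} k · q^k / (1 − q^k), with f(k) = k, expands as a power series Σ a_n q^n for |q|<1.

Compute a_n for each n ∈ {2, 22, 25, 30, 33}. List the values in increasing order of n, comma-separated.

q^2  k|2↦f(k): 2:2 1:1  a_2=3
d|22:{22,11,2,1}  Σf=22+11+2+1=36
d|25:{25,5,1}  Σf=25+5+1=31
q^30  k|30↦f(k): 30:30 15:15 10:10 6:6 5:5 3:3 2:2 1:1  a_30=72
n=33: 1·33 3·11 11·3 33·1  f→[1+3+11+33]=48

3, 36, 31, 72, 48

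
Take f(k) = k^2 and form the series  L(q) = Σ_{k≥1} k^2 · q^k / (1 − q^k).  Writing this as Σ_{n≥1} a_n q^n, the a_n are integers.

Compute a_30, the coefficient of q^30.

a_30 = 1300

n=30: 1·30 2·15 3·10 5·6 6·5 10·3 15·2 30·1  f→[1+4+9+25+36+100+225+900]=1300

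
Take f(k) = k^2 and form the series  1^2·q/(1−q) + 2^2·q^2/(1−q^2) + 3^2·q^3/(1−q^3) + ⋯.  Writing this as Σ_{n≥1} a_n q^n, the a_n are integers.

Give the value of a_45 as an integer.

a_45 = 2366

q^45  k|45↦f(k): 1:1 3:9 5:25 9:81 15:225 45:2025  a_45=2366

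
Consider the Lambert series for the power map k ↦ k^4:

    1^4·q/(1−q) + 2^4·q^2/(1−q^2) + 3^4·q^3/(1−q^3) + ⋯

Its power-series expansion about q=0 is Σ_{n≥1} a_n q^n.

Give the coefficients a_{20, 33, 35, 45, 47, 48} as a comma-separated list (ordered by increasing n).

q^20  k|20↦f(k): 1:1 2:16 4:256 5:625 10:10000 20:160000  a_20=170898
q^33  k|33↦f(k): 33:1185921 11:14641 3:81 1:1  a_33=1200644
n=35: 35·1 7·5 5·7 1·35  f→[1500625+2401+625+1]=1503652
d|45:{45,15,9,5,3,1}  Σf=4100625+50625+6561+625+81+1=4158518
q^47  k|47↦f(k): 47:4879681 1:1  a_47=4879682
q^48  k|48↦f(k): 1:1 2:16 3:81 4:256 6:1296 8:4096 12:20736 16:65536 24:331776 48:5308416  a_48=5732210

170898, 1200644, 1503652, 4158518, 4879682, 5732210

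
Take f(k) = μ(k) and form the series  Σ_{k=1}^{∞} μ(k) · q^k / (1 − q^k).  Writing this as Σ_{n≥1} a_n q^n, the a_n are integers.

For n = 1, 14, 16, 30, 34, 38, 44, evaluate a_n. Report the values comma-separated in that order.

q^1  k|1↦μ(k): 1:1  a_1=1
[q^14] μ(14)=1,μ(7)=-1,μ(2)=-1,μ(1)=1 ⇒ 0
[q^16] μ(16)=0,μ(8)=0,μ(4)=0,μ(2)=-1,μ(1)=1 ⇒ 0
n=30: 1·30 2·15 3·10 5·6 6·5 10·3 15·2 30·1  μ→[1+(-1)+(-1)+(-1)+1+1+1+(-1)]=0
d|34:{34,17,2,1}  Σμ=1+(-1)+(-1)+1=0
n=38: 1·38 2·19 19·2 38·1  μ→[1+(-1)+(-1)+1]=0
q^44  k|44↦μ(k): 1:1 2:-1 4:0 11:-1 22:1 44:0  a_44=0

1, 0, 0, 0, 0, 0, 0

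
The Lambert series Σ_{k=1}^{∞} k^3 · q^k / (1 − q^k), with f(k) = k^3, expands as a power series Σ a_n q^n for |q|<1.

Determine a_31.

[q^31] f(31)=29791,f(1)=1 ⇒ 29792

a_31 = 29792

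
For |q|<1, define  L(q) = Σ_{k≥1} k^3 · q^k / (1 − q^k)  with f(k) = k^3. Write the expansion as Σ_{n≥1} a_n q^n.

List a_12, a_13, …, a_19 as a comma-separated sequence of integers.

[q^12] f(12)=1728,f(6)=216,f(4)=64,f(3)=27,f(2)=8,f(1)=1 ⇒ 2044
d|13:{13,1}  Σf=2197+1=2198
[q^14] f(14)=2744,f(7)=343,f(2)=8,f(1)=1 ⇒ 3096
[q^15] f(15)=3375,f(5)=125,f(3)=27,f(1)=1 ⇒ 3528
d|16:{1,2,4,8,16}  Σf=1+8+64+512+4096=4681
n=17: 17·1 1·17  f→[4913+1]=4914
d|18:{1,2,3,6,9,18}  Σf=1+8+27+216+729+5832=6813
[q^19] f(1)=1,f(19)=6859 ⇒ 6860

2044, 2198, 3096, 3528, 4681, 4914, 6813, 6860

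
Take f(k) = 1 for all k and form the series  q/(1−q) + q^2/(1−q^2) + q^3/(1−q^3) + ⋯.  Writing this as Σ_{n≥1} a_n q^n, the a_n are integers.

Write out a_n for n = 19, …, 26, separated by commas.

2, 6, 4, 4, 2, 8, 3, 4

d|19:{1,19}  Σf=1+1=2
[q^20] f(20)=1,f(10)=1,f(5)=1,f(4)=1,f(2)=1,f(1)=1 ⇒ 6
d|21:{21,7,3,1}  Σf=1+1+1+1=4
q^22  k|22↦f(k): 22:1 11:1 2:1 1:1  a_22=4
d|23:{23,1}  Σf=1+1=2
d|24:{1,2,3,4,6,8,12,24}  Σf=1+1+1+1+1+1+1+1=8
d|25:{1,5,25}  Σf=1+1+1=3
n=26: 1·26 2·13 13·2 26·1  f→[1+1+1+1]=4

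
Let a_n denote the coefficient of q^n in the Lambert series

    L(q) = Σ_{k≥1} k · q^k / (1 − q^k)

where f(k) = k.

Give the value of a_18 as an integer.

d|18:{1,2,3,6,9,18}  Σf=1+2+3+6+9+18=39

a_18 = 39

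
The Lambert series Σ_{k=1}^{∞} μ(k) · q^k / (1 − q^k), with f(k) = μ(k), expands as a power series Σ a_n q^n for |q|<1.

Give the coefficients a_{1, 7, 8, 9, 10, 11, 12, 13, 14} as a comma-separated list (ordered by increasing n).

1, 0, 0, 0, 0, 0, 0, 0, 0

q^1  k|1↦μ(k): 1:1  a_1=1
d|7:{1,7}  Σμ=1+(-1)=0
[q^8] μ(8)=0,μ(4)=0,μ(2)=-1,μ(1)=1 ⇒ 0
[q^9] μ(1)=1,μ(3)=-1,μ(9)=0 ⇒ 0
n=10: 10·1 5·2 2·5 1·10  μ→[1+(-1)+(-1)+1]=0
q^11  k|11↦μ(k): 11:-1 1:1  a_11=0
d|12:{12,6,4,3,2,1}  Σμ=0+1+0+(-1)+(-1)+1=0
d|13:{1,13}  Σμ=1+(-1)=0
q^14  k|14↦μ(k): 14:1 7:-1 2:-1 1:1  a_14=0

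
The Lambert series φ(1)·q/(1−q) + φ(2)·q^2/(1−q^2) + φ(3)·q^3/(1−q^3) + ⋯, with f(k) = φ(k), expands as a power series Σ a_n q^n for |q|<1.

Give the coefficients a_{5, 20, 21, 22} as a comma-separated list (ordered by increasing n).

q^5  k|5↦φ(k): 5:4 1:1  a_5=5
n=20: 20·1 10·2 5·4 4·5 2·10 1·20  φ→[8+4+4+2+1+1]=20
[q^21] φ(21)=12,φ(7)=6,φ(3)=2,φ(1)=1 ⇒ 21
q^22  k|22↦φ(k): 1:1 2:1 11:10 22:10  a_22=22

5, 20, 21, 22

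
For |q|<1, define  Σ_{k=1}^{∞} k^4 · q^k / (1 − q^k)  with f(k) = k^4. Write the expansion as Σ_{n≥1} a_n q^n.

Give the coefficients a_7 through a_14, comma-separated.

2402, 4369, 6643, 10642, 14642, 22386, 28562, 40834

q^7  k|7↦f(k): 7:2401 1:1  a_7=2402
[q^8] f(1)=1,f(2)=16,f(4)=256,f(8)=4096 ⇒ 4369
[q^9] f(9)=6561,f(3)=81,f(1)=1 ⇒ 6643
[q^10] f(10)=10000,f(5)=625,f(2)=16,f(1)=1 ⇒ 10642
[q^11] f(1)=1,f(11)=14641 ⇒ 14642
q^12  k|12↦f(k): 12:20736 6:1296 4:256 3:81 2:16 1:1  a_12=22386
q^13  k|13↦f(k): 13:28561 1:1  a_13=28562
q^14  k|14↦f(k): 14:38416 7:2401 2:16 1:1  a_14=40834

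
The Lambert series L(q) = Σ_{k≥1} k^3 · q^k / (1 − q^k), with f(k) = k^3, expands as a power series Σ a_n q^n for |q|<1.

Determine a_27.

a_27 = 20440

n=27: 1·27 3·9 9·3 27·1  f→[1+27+729+19683]=20440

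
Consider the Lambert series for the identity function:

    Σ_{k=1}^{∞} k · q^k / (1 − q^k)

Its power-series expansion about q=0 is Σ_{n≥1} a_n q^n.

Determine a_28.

[q^28] f(28)=28,f(14)=14,f(7)=7,f(4)=4,f(2)=2,f(1)=1 ⇒ 56

a_28 = 56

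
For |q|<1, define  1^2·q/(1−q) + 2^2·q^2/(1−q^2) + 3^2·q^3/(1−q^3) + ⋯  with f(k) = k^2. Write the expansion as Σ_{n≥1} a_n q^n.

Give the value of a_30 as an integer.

a_30 = 1300

d|30:{1,2,3,5,6,10,15,30}  Σf=1+4+9+25+36+100+225+900=1300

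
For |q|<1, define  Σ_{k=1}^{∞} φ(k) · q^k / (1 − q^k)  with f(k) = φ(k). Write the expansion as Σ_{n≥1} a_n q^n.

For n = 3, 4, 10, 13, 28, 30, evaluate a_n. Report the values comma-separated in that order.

n=3: 1·3 3·1  φ→[1+2]=3
n=4: 1·4 2·2 4·1  φ→[1+1+2]=4
q^10  k|10↦φ(k): 10:4 5:4 2:1 1:1  a_10=10
n=13: 13·1 1·13  φ→[12+1]=13
d|28:{1,2,4,7,14,28}  Σφ=1+1+2+6+6+12=28
d|30:{1,2,3,5,6,10,15,30}  Σφ=1+1+2+4+2+4+8+8=30

3, 4, 10, 13, 28, 30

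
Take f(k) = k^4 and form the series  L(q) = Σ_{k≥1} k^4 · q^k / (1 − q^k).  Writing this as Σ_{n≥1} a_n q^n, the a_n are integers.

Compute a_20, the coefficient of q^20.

a_20 = 170898

d|20:{20,10,5,4,2,1}  Σf=160000+10000+625+256+16+1=170898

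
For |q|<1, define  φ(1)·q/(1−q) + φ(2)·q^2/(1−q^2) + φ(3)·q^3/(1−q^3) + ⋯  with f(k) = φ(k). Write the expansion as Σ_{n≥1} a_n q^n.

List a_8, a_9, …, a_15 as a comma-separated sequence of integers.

n=8: 1·8 2·4 4·2 8·1  φ→[1+1+2+4]=8
q^9  k|9↦φ(k): 9:6 3:2 1:1  a_9=9
[q^10] φ(10)=4,φ(5)=4,φ(2)=1,φ(1)=1 ⇒ 10
n=11: 1·11 11·1  φ→[1+10]=11
q^12  k|12↦φ(k): 1:1 2:1 3:2 4:2 6:2 12:4  a_12=12
d|13:{13,1}  Σφ=12+1=13
q^14  k|14↦φ(k): 1:1 2:1 7:6 14:6  a_14=14
n=15: 1·15 3·5 5·3 15·1  φ→[1+2+4+8]=15

8, 9, 10, 11, 12, 13, 14, 15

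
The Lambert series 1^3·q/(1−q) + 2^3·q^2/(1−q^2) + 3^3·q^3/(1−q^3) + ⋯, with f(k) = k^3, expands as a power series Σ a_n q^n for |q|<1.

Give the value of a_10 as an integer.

a_10 = 1134

d|10:{10,5,2,1}  Σf=1000+125+8+1=1134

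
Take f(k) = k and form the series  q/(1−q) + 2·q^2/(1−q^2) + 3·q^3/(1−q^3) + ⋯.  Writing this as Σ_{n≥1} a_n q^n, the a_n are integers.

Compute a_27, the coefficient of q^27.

a_27 = 40

n=27: 1·27 3·9 9·3 27·1  f→[1+3+9+27]=40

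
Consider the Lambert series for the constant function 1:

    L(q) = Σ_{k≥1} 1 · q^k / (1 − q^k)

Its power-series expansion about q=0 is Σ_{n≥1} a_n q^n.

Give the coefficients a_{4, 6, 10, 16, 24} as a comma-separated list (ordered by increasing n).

3, 4, 4, 5, 8

[q^4] f(4)=1,f(2)=1,f(1)=1 ⇒ 3
d|6:{1,2,3,6}  Σf=1+1+1+1=4
n=10: 1·10 2·5 5·2 10·1  f→[1+1+1+1]=4
[q^16] f(16)=1,f(8)=1,f(4)=1,f(2)=1,f(1)=1 ⇒ 5
q^24  k|24↦f(k): 1:1 2:1 3:1 4:1 6:1 8:1 12:1 24:1  a_24=8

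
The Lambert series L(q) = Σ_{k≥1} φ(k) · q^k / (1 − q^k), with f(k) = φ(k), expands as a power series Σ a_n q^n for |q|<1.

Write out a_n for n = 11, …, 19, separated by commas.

q^11  k|11↦φ(k): 1:1 11:10  a_11=11
q^12  k|12↦φ(k): 1:1 2:1 3:2 4:2 6:2 12:4  a_12=12
n=13: 1·13 13·1  φ→[1+12]=13
q^14  k|14↦φ(k): 14:6 7:6 2:1 1:1  a_14=14
[q^15] φ(15)=8,φ(5)=4,φ(3)=2,φ(1)=1 ⇒ 15
q^16  k|16↦φ(k): 1:1 2:1 4:2 8:4 16:8  a_16=16
q^17  k|17↦φ(k): 17:16 1:1  a_17=17
[q^18] φ(18)=6,φ(9)=6,φ(6)=2,φ(3)=2,φ(2)=1,φ(1)=1 ⇒ 18
n=19: 1·19 19·1  φ→[1+18]=19

11, 12, 13, 14, 15, 16, 17, 18, 19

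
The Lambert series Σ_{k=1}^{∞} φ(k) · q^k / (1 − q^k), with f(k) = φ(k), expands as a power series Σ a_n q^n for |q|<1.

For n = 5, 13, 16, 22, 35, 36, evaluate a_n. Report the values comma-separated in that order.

d|5:{1,5}  Σφ=1+4=5
d|13:{1,13}  Σφ=1+12=13
q^16  k|16↦φ(k): 1:1 2:1 4:2 8:4 16:8  a_16=16
d|22:{22,11,2,1}  Σφ=10+10+1+1=22
q^35  k|35↦φ(k): 35:24 7:6 5:4 1:1  a_35=35
[q^36] φ(1)=1,φ(2)=1,φ(3)=2,φ(4)=2,φ(6)=2,φ(9)=6,φ(12)=4,φ(18)=6,φ(36)=12 ⇒ 36

5, 13, 16, 22, 35, 36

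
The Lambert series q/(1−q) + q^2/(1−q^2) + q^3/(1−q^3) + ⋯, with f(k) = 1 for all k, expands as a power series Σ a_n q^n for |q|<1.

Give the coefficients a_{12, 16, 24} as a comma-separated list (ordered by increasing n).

6, 5, 8

q^12  k|12↦f(k): 12:1 6:1 4:1 3:1 2:1 1:1  a_12=6
d|16:{1,2,4,8,16}  Σf=1+1+1+1+1=5
q^24  k|24↦f(k): 1:1 2:1 3:1 4:1 6:1 8:1 12:1 24:1  a_24=8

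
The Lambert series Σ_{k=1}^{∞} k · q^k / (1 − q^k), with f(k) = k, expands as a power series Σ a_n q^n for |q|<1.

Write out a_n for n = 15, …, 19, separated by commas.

24, 31, 18, 39, 20

q^15  k|15↦f(k): 15:15 5:5 3:3 1:1  a_15=24
n=16: 16·1 8·2 4·4 2·8 1·16  f→[16+8+4+2+1]=31
q^17  k|17↦f(k): 17:17 1:1  a_17=18
[q^18] f(18)=18,f(9)=9,f(6)=6,f(3)=3,f(2)=2,f(1)=1 ⇒ 39
q^19  k|19↦f(k): 1:1 19:19  a_19=20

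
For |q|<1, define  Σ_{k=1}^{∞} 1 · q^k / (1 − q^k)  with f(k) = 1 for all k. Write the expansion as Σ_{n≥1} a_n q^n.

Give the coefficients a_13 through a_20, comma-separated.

q^13  k|13↦f(k): 13:1 1:1  a_13=2
[q^14] f(14)=1,f(7)=1,f(2)=1,f(1)=1 ⇒ 4
[q^15] f(15)=1,f(5)=1,f(3)=1,f(1)=1 ⇒ 4
n=16: 16·1 8·2 4·4 2·8 1·16  f→[1+1+1+1+1]=5
[q^17] f(17)=1,f(1)=1 ⇒ 2
q^18  k|18↦f(k): 18:1 9:1 6:1 3:1 2:1 1:1  a_18=6
n=19: 19·1 1·19  f→[1+1]=2
n=20: 20·1 10·2 5·4 4·5 2·10 1·20  f→[1+1+1+1+1+1]=6

2, 4, 4, 5, 2, 6, 2, 6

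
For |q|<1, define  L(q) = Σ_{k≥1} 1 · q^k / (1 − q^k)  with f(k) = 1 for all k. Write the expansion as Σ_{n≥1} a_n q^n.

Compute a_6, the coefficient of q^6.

[q^6] f(6)=1,f(3)=1,f(2)=1,f(1)=1 ⇒ 4

a_6 = 4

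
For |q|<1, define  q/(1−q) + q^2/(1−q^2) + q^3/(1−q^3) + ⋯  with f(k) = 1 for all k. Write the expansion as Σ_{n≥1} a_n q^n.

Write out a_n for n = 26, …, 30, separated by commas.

4, 4, 6, 2, 8

n=26: 26·1 13·2 2·13 1·26  f→[1+1+1+1]=4
d|27:{27,9,3,1}  Σf=1+1+1+1=4
d|28:{1,2,4,7,14,28}  Σf=1+1+1+1+1+1=6
q^29  k|29↦f(k): 1:1 29:1  a_29=2
d|30:{1,2,3,5,6,10,15,30}  Σf=1+1+1+1+1+1+1+1=8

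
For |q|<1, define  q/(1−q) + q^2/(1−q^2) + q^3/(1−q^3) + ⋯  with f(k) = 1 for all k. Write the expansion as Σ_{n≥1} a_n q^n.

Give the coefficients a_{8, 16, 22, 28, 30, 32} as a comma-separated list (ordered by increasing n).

d|8:{1,2,4,8}  Σf=1+1+1+1=4
q^16  k|16↦f(k): 1:1 2:1 4:1 8:1 16:1  a_16=5
n=22: 22·1 11·2 2·11 1·22  f→[1+1+1+1]=4
[q^28] f(28)=1,f(14)=1,f(7)=1,f(4)=1,f(2)=1,f(1)=1 ⇒ 6
n=30: 30·1 15·2 10·3 6·5 5·6 3·10 2·15 1·30  f→[1+1+1+1+1+1+1+1]=8
q^32  k|32↦f(k): 1:1 2:1 4:1 8:1 16:1 32:1  a_32=6

4, 5, 4, 6, 8, 6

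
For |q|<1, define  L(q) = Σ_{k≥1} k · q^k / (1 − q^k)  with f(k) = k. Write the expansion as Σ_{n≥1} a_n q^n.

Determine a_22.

n=22: 22·1 11·2 2·11 1·22  f→[22+11+2+1]=36

a_22 = 36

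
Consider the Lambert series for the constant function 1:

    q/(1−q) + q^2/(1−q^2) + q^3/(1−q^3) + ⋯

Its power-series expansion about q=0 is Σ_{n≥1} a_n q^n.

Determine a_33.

q^33  k|33↦f(k): 1:1 3:1 11:1 33:1  a_33=4

a_33 = 4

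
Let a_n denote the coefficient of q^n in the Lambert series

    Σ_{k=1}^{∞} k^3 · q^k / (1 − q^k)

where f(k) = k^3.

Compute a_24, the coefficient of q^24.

n=24: 1·24 2·12 3·8 4·6 6·4 8·3 12·2 24·1  f→[1+8+27+64+216+512+1728+13824]=16380

a_24 = 16380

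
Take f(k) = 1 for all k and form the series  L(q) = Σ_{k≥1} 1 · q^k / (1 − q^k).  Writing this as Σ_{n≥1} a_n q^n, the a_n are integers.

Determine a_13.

q^13  k|13↦f(k): 1:1 13:1  a_13=2

a_13 = 2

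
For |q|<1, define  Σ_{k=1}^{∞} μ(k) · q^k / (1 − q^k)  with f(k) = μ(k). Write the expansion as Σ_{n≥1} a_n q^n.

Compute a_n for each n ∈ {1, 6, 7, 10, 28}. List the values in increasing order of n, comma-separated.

d|1:{1}  Σμ=1=1
[q^6] μ(1)=1,μ(2)=-1,μ(3)=-1,μ(6)=1 ⇒ 0
q^7  k|7↦μ(k): 7:-1 1:1  a_7=0
q^10  k|10↦μ(k): 10:1 5:-1 2:-1 1:1  a_10=0
[q^28] μ(28)=0,μ(14)=1,μ(7)=-1,μ(4)=0,μ(2)=-1,μ(1)=1 ⇒ 0

1, 0, 0, 0, 0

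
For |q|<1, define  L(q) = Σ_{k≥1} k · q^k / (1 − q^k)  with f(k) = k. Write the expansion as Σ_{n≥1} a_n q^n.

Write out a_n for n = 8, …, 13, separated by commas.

d|8:{8,4,2,1}  Σf=8+4+2+1=15
[q^9] f(9)=9,f(3)=3,f(1)=1 ⇒ 13
q^10  k|10↦f(k): 10:10 5:5 2:2 1:1  a_10=18
n=11: 1·11 11·1  f→[1+11]=12
q^12  k|12↦f(k): 12:12 6:6 4:4 3:3 2:2 1:1  a_12=28
d|13:{13,1}  Σf=13+1=14

15, 13, 18, 12, 28, 14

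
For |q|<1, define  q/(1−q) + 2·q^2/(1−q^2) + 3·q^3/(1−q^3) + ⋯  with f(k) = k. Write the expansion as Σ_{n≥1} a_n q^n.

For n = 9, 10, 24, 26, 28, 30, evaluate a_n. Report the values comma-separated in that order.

d|9:{9,3,1}  Σf=9+3+1=13
d|10:{1,2,5,10}  Σf=1+2+5+10=18
d|24:{24,12,8,6,4,3,2,1}  Σf=24+12+8+6+4+3+2+1=60
d|26:{1,2,13,26}  Σf=1+2+13+26=42
[q^28] f(28)=28,f(14)=14,f(7)=7,f(4)=4,f(2)=2,f(1)=1 ⇒ 56
[q^30] f(30)=30,f(15)=15,f(10)=10,f(6)=6,f(5)=5,f(3)=3,f(2)=2,f(1)=1 ⇒ 72

13, 18, 60, 42, 56, 72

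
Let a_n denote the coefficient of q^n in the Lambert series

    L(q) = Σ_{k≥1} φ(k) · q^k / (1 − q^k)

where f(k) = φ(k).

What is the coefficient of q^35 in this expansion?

[q^35] φ(35)=24,φ(7)=6,φ(5)=4,φ(1)=1 ⇒ 35

a_35 = 35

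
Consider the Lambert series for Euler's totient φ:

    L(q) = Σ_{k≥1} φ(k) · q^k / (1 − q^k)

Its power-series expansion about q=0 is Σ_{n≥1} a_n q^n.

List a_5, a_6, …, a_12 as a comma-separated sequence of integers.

n=5: 1·5 5·1  φ→[1+4]=5
n=6: 6·1 3·2 2·3 1·6  φ→[2+2+1+1]=6
n=7: 1·7 7·1  φ→[1+6]=7
d|8:{1,2,4,8}  Σφ=1+1+2+4=8
q^9  k|9↦φ(k): 9:6 3:2 1:1  a_9=9
n=10: 10·1 5·2 2·5 1·10  φ→[4+4+1+1]=10
q^11  k|11↦φ(k): 11:10 1:1  a_11=11
q^12  k|12↦φ(k): 12:4 6:2 4:2 3:2 2:1 1:1  a_12=12

5, 6, 7, 8, 9, 10, 11, 12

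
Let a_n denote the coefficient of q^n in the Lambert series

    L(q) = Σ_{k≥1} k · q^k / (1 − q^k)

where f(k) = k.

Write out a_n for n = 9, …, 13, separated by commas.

q^9  k|9↦f(k): 1:1 3:3 9:9  a_9=13
d|10:{10,5,2,1}  Σf=10+5+2+1=18
[q^11] f(11)=11,f(1)=1 ⇒ 12
d|12:{12,6,4,3,2,1}  Σf=12+6+4+3+2+1=28
[q^13] f(13)=13,f(1)=1 ⇒ 14

13, 18, 12, 28, 14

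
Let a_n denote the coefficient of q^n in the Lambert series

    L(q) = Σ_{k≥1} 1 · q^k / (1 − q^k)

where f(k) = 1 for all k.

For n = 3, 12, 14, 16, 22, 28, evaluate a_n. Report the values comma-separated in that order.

2, 6, 4, 5, 4, 6

[q^3] f(1)=1,f(3)=1 ⇒ 2
n=12: 12·1 6·2 4·3 3·4 2·6 1·12  f→[1+1+1+1+1+1]=6
[q^14] f(14)=1,f(7)=1,f(2)=1,f(1)=1 ⇒ 4
q^16  k|16↦f(k): 1:1 2:1 4:1 8:1 16:1  a_16=5
q^22  k|22↦f(k): 1:1 2:1 11:1 22:1  a_22=4
d|28:{28,14,7,4,2,1}  Σf=1+1+1+1+1+1=6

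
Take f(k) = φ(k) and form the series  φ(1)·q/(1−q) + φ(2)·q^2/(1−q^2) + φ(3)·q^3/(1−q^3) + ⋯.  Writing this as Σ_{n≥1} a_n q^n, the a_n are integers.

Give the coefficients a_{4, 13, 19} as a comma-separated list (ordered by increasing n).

d|4:{4,2,1}  Σφ=2+1+1=4
n=13: 13·1 1·13  φ→[12+1]=13
d|19:{1,19}  Σφ=1+18=19

4, 13, 19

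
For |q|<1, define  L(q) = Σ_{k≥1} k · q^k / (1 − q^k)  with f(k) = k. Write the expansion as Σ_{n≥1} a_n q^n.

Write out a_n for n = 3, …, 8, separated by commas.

d|3:{3,1}  Σf=3+1=4
[q^4] f(1)=1,f(2)=2,f(4)=4 ⇒ 7
n=5: 5·1 1·5  f→[5+1]=6
[q^6] f(6)=6,f(3)=3,f(2)=2,f(1)=1 ⇒ 12
n=7: 7·1 1·7  f→[7+1]=8
n=8: 8·1 4·2 2·4 1·8  f→[8+4+2+1]=15

4, 7, 6, 12, 8, 15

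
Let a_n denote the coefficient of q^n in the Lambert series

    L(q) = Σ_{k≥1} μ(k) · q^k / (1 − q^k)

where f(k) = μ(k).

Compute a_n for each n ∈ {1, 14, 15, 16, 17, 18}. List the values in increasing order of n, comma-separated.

1, 0, 0, 0, 0, 0

[q^1] μ(1)=1 ⇒ 1
d|14:{14,7,2,1}  Σμ=1+(-1)+(-1)+1=0
n=15: 15·1 5·3 3·5 1·15  μ→[1+(-1)+(-1)+1]=0
d|16:{1,2,4,8,16}  Σμ=1+(-1)+0+0+0=0
n=17: 1·17 17·1  μ→[1+(-1)]=0
n=18: 18·1 9·2 6·3 3·6 2·9 1·18  μ→[0+0+1+(-1)+(-1)+1]=0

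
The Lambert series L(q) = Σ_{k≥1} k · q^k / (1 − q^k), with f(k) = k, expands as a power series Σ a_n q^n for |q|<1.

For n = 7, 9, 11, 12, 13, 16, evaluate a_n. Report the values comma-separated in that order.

d|7:{7,1}  Σf=7+1=8
d|9:{1,3,9}  Σf=1+3+9=13
n=11: 1·11 11·1  f→[1+11]=12
q^12  k|12↦f(k): 12:12 6:6 4:4 3:3 2:2 1:1  a_12=28
d|13:{13,1}  Σf=13+1=14
q^16  k|16↦f(k): 16:16 8:8 4:4 2:2 1:1  a_16=31

8, 13, 12, 28, 14, 31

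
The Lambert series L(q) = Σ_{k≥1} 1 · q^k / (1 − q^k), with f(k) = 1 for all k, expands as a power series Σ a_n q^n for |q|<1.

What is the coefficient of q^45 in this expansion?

d|45:{45,15,9,5,3,1}  Σf=1+1+1+1+1+1=6

a_45 = 6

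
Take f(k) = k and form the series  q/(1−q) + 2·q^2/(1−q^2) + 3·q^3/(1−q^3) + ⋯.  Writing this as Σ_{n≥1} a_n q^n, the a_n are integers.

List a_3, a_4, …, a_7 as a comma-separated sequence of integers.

4, 7, 6, 12, 8

[q^3] f(1)=1,f(3)=3 ⇒ 4
q^4  k|4↦f(k): 4:4 2:2 1:1  a_4=7
q^5  k|5↦f(k): 1:1 5:5  a_5=6
[q^6] f(1)=1,f(2)=2,f(3)=3,f(6)=6 ⇒ 12
[q^7] f(7)=7,f(1)=1 ⇒ 8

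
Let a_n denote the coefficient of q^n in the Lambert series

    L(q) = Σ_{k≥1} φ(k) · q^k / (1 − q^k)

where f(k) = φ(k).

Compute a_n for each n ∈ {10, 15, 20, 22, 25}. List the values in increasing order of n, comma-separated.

q^10  k|10↦φ(k): 10:4 5:4 2:1 1:1  a_10=10
q^15  k|15↦φ(k): 1:1 3:2 5:4 15:8  a_15=15
n=20: 1·20 2·10 4·5 5·4 10·2 20·1  φ→[1+1+2+4+4+8]=20
n=22: 1·22 2·11 11·2 22·1  φ→[1+1+10+10]=22
[q^25] φ(1)=1,φ(5)=4,φ(25)=20 ⇒ 25

10, 15, 20, 22, 25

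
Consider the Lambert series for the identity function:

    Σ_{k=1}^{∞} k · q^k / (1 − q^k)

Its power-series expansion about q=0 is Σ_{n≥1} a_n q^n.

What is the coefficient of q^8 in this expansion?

[q^8] f(1)=1,f(2)=2,f(4)=4,f(8)=8 ⇒ 15

a_8 = 15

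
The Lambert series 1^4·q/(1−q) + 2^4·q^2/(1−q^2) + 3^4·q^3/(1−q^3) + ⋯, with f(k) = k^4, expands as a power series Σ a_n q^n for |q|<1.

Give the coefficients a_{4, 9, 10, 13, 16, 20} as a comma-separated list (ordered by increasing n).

d|4:{4,2,1}  Σf=256+16+1=273
d|9:{9,3,1}  Σf=6561+81+1=6643
q^10  k|10↦f(k): 1:1 2:16 5:625 10:10000  a_10=10642
d|13:{13,1}  Σf=28561+1=28562
d|16:{16,8,4,2,1}  Σf=65536+4096+256+16+1=69905
[q^20] f(20)=160000,f(10)=10000,f(5)=625,f(4)=256,f(2)=16,f(1)=1 ⇒ 170898

273, 6643, 10642, 28562, 69905, 170898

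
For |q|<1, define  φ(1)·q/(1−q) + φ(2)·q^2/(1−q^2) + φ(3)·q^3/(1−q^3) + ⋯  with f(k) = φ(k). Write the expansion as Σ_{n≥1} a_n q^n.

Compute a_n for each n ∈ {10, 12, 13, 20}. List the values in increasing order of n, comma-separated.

d|10:{1,2,5,10}  Σφ=1+1+4+4=10
q^12  k|12↦φ(k): 12:4 6:2 4:2 3:2 2:1 1:1  a_12=12
n=13: 13·1 1·13  φ→[12+1]=13
n=20: 1·20 2·10 4·5 5·4 10·2 20·1  φ→[1+1+2+4+4+8]=20

10, 12, 13, 20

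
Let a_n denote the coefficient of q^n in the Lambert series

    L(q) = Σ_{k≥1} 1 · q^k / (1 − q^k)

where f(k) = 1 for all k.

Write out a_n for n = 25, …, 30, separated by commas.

d|25:{1,5,25}  Σf=1+1+1=3
d|26:{1,2,13,26}  Σf=1+1+1+1=4
[q^27] f(1)=1,f(3)=1,f(9)=1,f(27)=1 ⇒ 4
d|28:{28,14,7,4,2,1}  Σf=1+1+1+1+1+1=6
n=29: 29·1 1·29  f→[1+1]=2
n=30: 30·1 15·2 10·3 6·5 5·6 3·10 2·15 1·30  f→[1+1+1+1+1+1+1+1]=8

3, 4, 4, 6, 2, 8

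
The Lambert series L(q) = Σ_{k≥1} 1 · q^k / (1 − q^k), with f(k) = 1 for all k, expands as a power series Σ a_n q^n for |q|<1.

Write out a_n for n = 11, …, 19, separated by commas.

n=11: 11·1 1·11  f→[1+1]=2
n=12: 1·12 2·6 3·4 4·3 6·2 12·1  f→[1+1+1+1+1+1]=6
q^13  k|13↦f(k): 13:1 1:1  a_13=2
[q^14] f(14)=1,f(7)=1,f(2)=1,f(1)=1 ⇒ 4
d|15:{1,3,5,15}  Σf=1+1+1+1=4
q^16  k|16↦f(k): 1:1 2:1 4:1 8:1 16:1  a_16=5
q^17  k|17↦f(k): 1:1 17:1  a_17=2
n=18: 1·18 2·9 3·6 6·3 9·2 18·1  f→[1+1+1+1+1+1]=6
q^19  k|19↦f(k): 1:1 19:1  a_19=2

2, 6, 2, 4, 4, 5, 2, 6, 2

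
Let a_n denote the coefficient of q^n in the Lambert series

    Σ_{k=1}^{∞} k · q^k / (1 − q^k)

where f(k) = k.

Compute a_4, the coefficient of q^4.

d|4:{4,2,1}  Σf=4+2+1=7

a_4 = 7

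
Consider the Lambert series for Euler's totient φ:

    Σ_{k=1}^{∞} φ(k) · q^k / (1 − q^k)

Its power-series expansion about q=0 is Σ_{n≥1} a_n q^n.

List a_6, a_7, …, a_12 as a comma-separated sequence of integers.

[q^6] φ(1)=1,φ(2)=1,φ(3)=2,φ(6)=2 ⇒ 6
[q^7] φ(7)=6,φ(1)=1 ⇒ 7
[q^8] φ(1)=1,φ(2)=1,φ(4)=2,φ(8)=4 ⇒ 8
q^9  k|9↦φ(k): 9:6 3:2 1:1  a_9=9
n=10: 1·10 2·5 5·2 10·1  φ→[1+1+4+4]=10
d|11:{1,11}  Σφ=1+10=11
q^12  k|12↦φ(k): 12:4 6:2 4:2 3:2 2:1 1:1  a_12=12

6, 7, 8, 9, 10, 11, 12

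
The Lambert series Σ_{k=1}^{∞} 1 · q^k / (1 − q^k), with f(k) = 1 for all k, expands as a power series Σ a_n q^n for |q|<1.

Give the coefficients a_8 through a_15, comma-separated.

n=8: 8·1 4·2 2·4 1·8  f→[1+1+1+1]=4
q^9  k|9↦f(k): 9:1 3:1 1:1  a_9=3
d|10:{1,2,5,10}  Σf=1+1+1+1=4
d|11:{1,11}  Σf=1+1=2
[q^12] f(1)=1,f(2)=1,f(3)=1,f(4)=1,f(6)=1,f(12)=1 ⇒ 6
q^13  k|13↦f(k): 13:1 1:1  a_13=2
n=14: 1·14 2·7 7·2 14·1  f→[1+1+1+1]=4
q^15  k|15↦f(k): 1:1 3:1 5:1 15:1  a_15=4

4, 3, 4, 2, 6, 2, 4, 4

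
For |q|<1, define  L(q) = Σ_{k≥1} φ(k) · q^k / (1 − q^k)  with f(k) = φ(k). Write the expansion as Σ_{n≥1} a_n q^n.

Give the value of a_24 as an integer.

q^24  k|24↦φ(k): 1:1 2:1 3:2 4:2 6:2 8:4 12:4 24:8  a_24=24

a_24 = 24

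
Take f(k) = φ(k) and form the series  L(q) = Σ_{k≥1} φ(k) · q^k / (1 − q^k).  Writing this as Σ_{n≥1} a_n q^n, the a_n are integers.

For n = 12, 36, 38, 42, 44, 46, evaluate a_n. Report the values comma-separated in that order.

d|12:{12,6,4,3,2,1}  Σφ=4+2+2+2+1+1=12
n=36: 1·36 2·18 3·12 4·9 6·6 9·4 12·3 18·2 36·1  φ→[1+1+2+2+2+6+4+6+12]=36
q^38  k|38↦φ(k): 38:18 19:18 2:1 1:1  a_38=38
[q^42] φ(42)=12,φ(21)=12,φ(14)=6,φ(7)=6,φ(6)=2,φ(3)=2,φ(2)=1,φ(1)=1 ⇒ 42
n=44: 44·1 22·2 11·4 4·11 2·22 1·44  φ→[20+10+10+2+1+1]=44
d|46:{1,2,23,46}  Σφ=1+1+22+22=46

12, 36, 38, 42, 44, 46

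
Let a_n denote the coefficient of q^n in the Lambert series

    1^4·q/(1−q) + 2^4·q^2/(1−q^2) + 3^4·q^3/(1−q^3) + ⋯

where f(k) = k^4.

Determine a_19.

[q^19] f(1)=1,f(19)=130321 ⇒ 130322

a_19 = 130322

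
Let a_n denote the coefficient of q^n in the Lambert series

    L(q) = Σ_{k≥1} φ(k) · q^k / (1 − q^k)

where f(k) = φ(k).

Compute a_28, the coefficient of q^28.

q^28  k|28↦φ(k): 1:1 2:1 4:2 7:6 14:6 28:12  a_28=28

a_28 = 28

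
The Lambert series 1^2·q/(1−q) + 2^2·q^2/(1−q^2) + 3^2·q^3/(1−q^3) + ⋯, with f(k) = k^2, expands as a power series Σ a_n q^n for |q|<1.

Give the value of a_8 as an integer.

a_8 = 85

n=8: 8·1 4·2 2·4 1·8  f→[64+16+4+1]=85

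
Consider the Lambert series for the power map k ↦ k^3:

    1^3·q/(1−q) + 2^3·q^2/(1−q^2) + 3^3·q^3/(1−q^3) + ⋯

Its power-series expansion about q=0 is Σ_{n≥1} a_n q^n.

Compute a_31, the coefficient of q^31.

d|31:{1,31}  Σf=1+29791=29792

a_31 = 29792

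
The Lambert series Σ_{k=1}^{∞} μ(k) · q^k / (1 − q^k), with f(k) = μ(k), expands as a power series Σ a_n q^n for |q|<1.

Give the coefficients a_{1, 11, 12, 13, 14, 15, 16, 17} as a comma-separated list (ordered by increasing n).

1, 0, 0, 0, 0, 0, 0, 0

[q^1] μ(1)=1 ⇒ 1
q^11  k|11↦μ(k): 1:1 11:-1  a_11=0
d|12:{1,2,3,4,6,12}  Σμ=1+(-1)+(-1)+0+1+0=0
q^13  k|13↦μ(k): 1:1 13:-1  a_13=0
[q^14] μ(1)=1,μ(2)=-1,μ(7)=-1,μ(14)=1 ⇒ 0
d|15:{1,3,5,15}  Σμ=1+(-1)+(-1)+1=0
[q^16] μ(1)=1,μ(2)=-1,μ(4)=0,μ(8)=0,μ(16)=0 ⇒ 0
d|17:{17,1}  Σμ=(-1)+1=0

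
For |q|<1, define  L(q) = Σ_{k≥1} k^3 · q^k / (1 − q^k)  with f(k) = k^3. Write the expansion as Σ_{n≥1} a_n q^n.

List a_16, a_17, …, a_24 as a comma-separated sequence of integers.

d|16:{1,2,4,8,16}  Σf=1+8+64+512+4096=4681
q^17  k|17↦f(k): 17:4913 1:1  a_17=4914
n=18: 18·1 9·2 6·3 3·6 2·9 1·18  f→[5832+729+216+27+8+1]=6813
[q^19] f(1)=1,f(19)=6859 ⇒ 6860
[q^20] f(1)=1,f(2)=8,f(4)=64,f(5)=125,f(10)=1000,f(20)=8000 ⇒ 9198
n=21: 1·21 3·7 7·3 21·1  f→[1+27+343+9261]=9632
n=22: 1·22 2·11 11·2 22·1  f→[1+8+1331+10648]=11988
[q^23] f(1)=1,f(23)=12167 ⇒ 12168
q^24  k|24↦f(k): 1:1 2:8 3:27 4:64 6:216 8:512 12:1728 24:13824  a_24=16380

4681, 4914, 6813, 6860, 9198, 9632, 11988, 12168, 16380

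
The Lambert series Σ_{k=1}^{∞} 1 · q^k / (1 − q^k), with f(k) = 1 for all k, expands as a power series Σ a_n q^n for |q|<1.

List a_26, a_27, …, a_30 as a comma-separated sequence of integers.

4, 4, 6, 2, 8

[q^26] f(26)=1,f(13)=1,f(2)=1,f(1)=1 ⇒ 4
q^27  k|27↦f(k): 1:1 3:1 9:1 27:1  a_27=4
d|28:{28,14,7,4,2,1}  Σf=1+1+1+1+1+1=6
q^29  k|29↦f(k): 1:1 29:1  a_29=2
n=30: 1·30 2·15 3·10 5·6 6·5 10·3 15·2 30·1  f→[1+1+1+1+1+1+1+1]=8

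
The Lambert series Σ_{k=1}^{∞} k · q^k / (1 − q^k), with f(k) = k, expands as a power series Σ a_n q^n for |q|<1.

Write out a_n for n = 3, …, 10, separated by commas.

d|3:{1,3}  Σf=1+3=4
[q^4] f(4)=4,f(2)=2,f(1)=1 ⇒ 7
n=5: 5·1 1·5  f→[5+1]=6
[q^6] f(6)=6,f(3)=3,f(2)=2,f(1)=1 ⇒ 12
n=7: 7·1 1·7  f→[7+1]=8
q^8  k|8↦f(k): 1:1 2:2 4:4 8:8  a_8=15
d|9:{1,3,9}  Σf=1+3+9=13
q^10  k|10↦f(k): 10:10 5:5 2:2 1:1  a_10=18

4, 7, 6, 12, 8, 15, 13, 18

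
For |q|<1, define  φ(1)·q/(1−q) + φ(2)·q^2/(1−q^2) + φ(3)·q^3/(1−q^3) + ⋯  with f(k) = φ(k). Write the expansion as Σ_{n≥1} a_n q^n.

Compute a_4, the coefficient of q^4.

q^4  k|4↦φ(k): 1:1 2:1 4:2  a_4=4

a_4 = 4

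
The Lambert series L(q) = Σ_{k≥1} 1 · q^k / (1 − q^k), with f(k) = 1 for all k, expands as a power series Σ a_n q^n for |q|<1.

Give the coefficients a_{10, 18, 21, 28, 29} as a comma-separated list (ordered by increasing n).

4, 6, 4, 6, 2

n=10: 10·1 5·2 2·5 1·10  f→[1+1+1+1]=4
n=18: 18·1 9·2 6·3 3·6 2·9 1·18  f→[1+1+1+1+1+1]=6
d|21:{21,7,3,1}  Σf=1+1+1+1=4
[q^28] f(1)=1,f(2)=1,f(4)=1,f(7)=1,f(14)=1,f(28)=1 ⇒ 6
[q^29] f(1)=1,f(29)=1 ⇒ 2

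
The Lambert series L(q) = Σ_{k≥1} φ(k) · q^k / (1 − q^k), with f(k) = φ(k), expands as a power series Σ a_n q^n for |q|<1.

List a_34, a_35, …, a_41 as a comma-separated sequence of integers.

[q^34] φ(1)=1,φ(2)=1,φ(17)=16,φ(34)=16 ⇒ 34
d|35:{35,7,5,1}  Σφ=24+6+4+1=35
[q^36] φ(1)=1,φ(2)=1,φ(3)=2,φ(4)=2,φ(6)=2,φ(9)=6,φ(12)=4,φ(18)=6,φ(36)=12 ⇒ 36
n=37: 37·1 1·37  φ→[36+1]=37
n=38: 1·38 2·19 19·2 38·1  φ→[1+1+18+18]=38
n=39: 1·39 3·13 13·3 39·1  φ→[1+2+12+24]=39
n=40: 1·40 2·20 4·10 5·8 8·5 10·4 20·2 40·1  φ→[1+1+2+4+4+4+8+16]=40
n=41: 41·1 1·41  φ→[40+1]=41

34, 35, 36, 37, 38, 39, 40, 41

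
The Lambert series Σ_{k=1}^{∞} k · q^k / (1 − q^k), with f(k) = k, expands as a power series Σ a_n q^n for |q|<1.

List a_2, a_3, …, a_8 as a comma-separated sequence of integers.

[q^2] f(2)=2,f(1)=1 ⇒ 3
q^3  k|3↦f(k): 3:3 1:1  a_3=4
[q^4] f(4)=4,f(2)=2,f(1)=1 ⇒ 7
n=5: 1·5 5·1  f→[1+5]=6
d|6:{6,3,2,1}  Σf=6+3+2+1=12
q^7  k|7↦f(k): 1:1 7:7  a_7=8
d|8:{8,4,2,1}  Σf=8+4+2+1=15

3, 4, 7, 6, 12, 8, 15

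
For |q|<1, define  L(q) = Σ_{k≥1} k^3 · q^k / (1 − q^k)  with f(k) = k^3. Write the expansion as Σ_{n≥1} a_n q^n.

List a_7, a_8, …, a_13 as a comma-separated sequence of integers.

344, 585, 757, 1134, 1332, 2044, 2198

[q^7] f(1)=1,f(7)=343 ⇒ 344
d|8:{8,4,2,1}  Σf=512+64+8+1=585
n=9: 9·1 3·3 1·9  f→[729+27+1]=757
[q^10] f(10)=1000,f(5)=125,f(2)=8,f(1)=1 ⇒ 1134
n=11: 11·1 1·11  f→[1331+1]=1332
q^12  k|12↦f(k): 12:1728 6:216 4:64 3:27 2:8 1:1  a_12=2044
d|13:{1,13}  Σf=1+2197=2198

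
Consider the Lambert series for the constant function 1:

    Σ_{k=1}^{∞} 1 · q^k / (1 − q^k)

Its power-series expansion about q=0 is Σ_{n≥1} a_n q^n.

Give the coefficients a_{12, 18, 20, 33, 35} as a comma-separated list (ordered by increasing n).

d|12:{1,2,3,4,6,12}  Σf=1+1+1+1+1+1=6
[q^18] f(18)=1,f(9)=1,f(6)=1,f(3)=1,f(2)=1,f(1)=1 ⇒ 6
n=20: 1·20 2·10 4·5 5·4 10·2 20·1  f→[1+1+1+1+1+1]=6
[q^33] f(1)=1,f(3)=1,f(11)=1,f(33)=1 ⇒ 4
[q^35] f(35)=1,f(7)=1,f(5)=1,f(1)=1 ⇒ 4

6, 6, 6, 4, 4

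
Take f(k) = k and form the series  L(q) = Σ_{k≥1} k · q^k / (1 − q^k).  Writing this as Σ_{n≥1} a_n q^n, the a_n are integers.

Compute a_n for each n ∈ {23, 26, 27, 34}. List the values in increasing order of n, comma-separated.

24, 42, 40, 54

d|23:{23,1}  Σf=23+1=24
n=26: 26·1 13·2 2·13 1·26  f→[26+13+2+1]=42
[q^27] f(27)=27,f(9)=9,f(3)=3,f(1)=1 ⇒ 40
[q^34] f(1)=1,f(2)=2,f(17)=17,f(34)=34 ⇒ 54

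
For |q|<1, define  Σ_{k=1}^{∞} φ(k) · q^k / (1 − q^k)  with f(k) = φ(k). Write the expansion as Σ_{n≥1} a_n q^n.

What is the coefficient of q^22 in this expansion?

[q^22] φ(22)=10,φ(11)=10,φ(2)=1,φ(1)=1 ⇒ 22

a_22 = 22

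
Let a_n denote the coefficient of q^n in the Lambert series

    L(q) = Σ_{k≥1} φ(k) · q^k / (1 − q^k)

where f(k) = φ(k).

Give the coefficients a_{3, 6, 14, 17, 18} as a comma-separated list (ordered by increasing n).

q^3  k|3↦φ(k): 1:1 3:2  a_3=3
q^6  k|6↦φ(k): 6:2 3:2 2:1 1:1  a_6=6
q^14  k|14↦φ(k): 1:1 2:1 7:6 14:6  a_14=14
q^17  k|17↦φ(k): 1:1 17:16  a_17=17
d|18:{18,9,6,3,2,1}  Σφ=6+6+2+2+1+1=18

3, 6, 14, 17, 18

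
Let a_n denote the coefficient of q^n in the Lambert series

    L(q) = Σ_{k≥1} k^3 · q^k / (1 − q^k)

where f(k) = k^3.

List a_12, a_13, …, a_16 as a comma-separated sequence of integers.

2044, 2198, 3096, 3528, 4681

q^12  k|12↦f(k): 12:1728 6:216 4:64 3:27 2:8 1:1  a_12=2044
q^13  k|13↦f(k): 13:2197 1:1  a_13=2198
n=14: 14·1 7·2 2·7 1·14  f→[2744+343+8+1]=3096
d|15:{15,5,3,1}  Σf=3375+125+27+1=3528
n=16: 16·1 8·2 4·4 2·8 1·16  f→[4096+512+64+8+1]=4681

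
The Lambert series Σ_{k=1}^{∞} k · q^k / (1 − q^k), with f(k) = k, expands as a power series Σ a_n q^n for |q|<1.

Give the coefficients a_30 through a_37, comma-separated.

n=30: 1·30 2·15 3·10 5·6 6·5 10·3 15·2 30·1  f→[1+2+3+5+6+10+15+30]=72
n=31: 31·1 1·31  f→[31+1]=32
[q^32] f(32)=32,f(16)=16,f(8)=8,f(4)=4,f(2)=2,f(1)=1 ⇒ 63
d|33:{1,3,11,33}  Σf=1+3+11+33=48
n=34: 34·1 17·2 2·17 1·34  f→[34+17+2+1]=54
q^35  k|35↦f(k): 1:1 5:5 7:7 35:35  a_35=48
d|36:{36,18,12,9,6,4,3,2,1}  Σf=36+18+12+9+6+4+3+2+1=91
d|37:{1,37}  Σf=1+37=38

72, 32, 63, 48, 54, 48, 91, 38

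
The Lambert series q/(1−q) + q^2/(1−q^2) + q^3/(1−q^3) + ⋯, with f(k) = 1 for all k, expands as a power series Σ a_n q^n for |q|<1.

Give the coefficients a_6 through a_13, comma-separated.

4, 2, 4, 3, 4, 2, 6, 2

d|6:{1,2,3,6}  Σf=1+1+1+1=4
d|7:{1,7}  Σf=1+1=2
n=8: 1·8 2·4 4·2 8·1  f→[1+1+1+1]=4
d|9:{1,3,9}  Σf=1+1+1=3
n=10: 1·10 2·5 5·2 10·1  f→[1+1+1+1]=4
d|11:{1,11}  Σf=1+1=2
n=12: 12·1 6·2 4·3 3·4 2·6 1·12  f→[1+1+1+1+1+1]=6
d|13:{1,13}  Σf=1+1=2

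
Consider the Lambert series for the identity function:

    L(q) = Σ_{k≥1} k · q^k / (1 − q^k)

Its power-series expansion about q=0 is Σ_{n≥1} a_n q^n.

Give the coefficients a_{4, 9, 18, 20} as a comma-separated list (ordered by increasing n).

n=4: 1·4 2·2 4·1  f→[1+2+4]=7
d|9:{9,3,1}  Σf=9+3+1=13
[q^18] f(18)=18,f(9)=9,f(6)=6,f(3)=3,f(2)=2,f(1)=1 ⇒ 39
d|20:{1,2,4,5,10,20}  Σf=1+2+4+5+10+20=42

7, 13, 39, 42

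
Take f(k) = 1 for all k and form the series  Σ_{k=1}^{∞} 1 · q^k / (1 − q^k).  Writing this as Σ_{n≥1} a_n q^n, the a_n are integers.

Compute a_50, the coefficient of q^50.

[q^50] f(50)=1,f(25)=1,f(10)=1,f(5)=1,f(2)=1,f(1)=1 ⇒ 6

a_50 = 6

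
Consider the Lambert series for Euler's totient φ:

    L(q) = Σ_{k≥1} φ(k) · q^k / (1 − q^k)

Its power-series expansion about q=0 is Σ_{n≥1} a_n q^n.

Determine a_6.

n=6: 1·6 2·3 3·2 6·1  φ→[1+1+2+2]=6

a_6 = 6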